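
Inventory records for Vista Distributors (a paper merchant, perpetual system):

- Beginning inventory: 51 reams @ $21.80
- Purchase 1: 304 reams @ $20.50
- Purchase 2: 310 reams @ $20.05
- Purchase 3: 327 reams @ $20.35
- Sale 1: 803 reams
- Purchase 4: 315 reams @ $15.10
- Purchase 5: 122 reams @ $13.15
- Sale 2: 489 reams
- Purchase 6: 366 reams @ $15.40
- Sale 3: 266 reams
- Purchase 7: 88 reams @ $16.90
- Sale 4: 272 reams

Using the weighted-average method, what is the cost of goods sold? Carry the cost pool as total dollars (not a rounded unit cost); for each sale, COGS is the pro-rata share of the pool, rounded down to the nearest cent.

COGS = $32,850.81

After Beginning: 51 on hand, pool $1,111.80 (≈ $21.8000 each)
After Purchase 1: 355 on hand, pool $7,343.80 (≈ $20.6868 each)
After Purchase 2: 665 on hand, pool $13,559.30 (≈ $20.3899 each)
After Purchase 3: 992 on hand, pool $20,213.75 (≈ $20.3768 each)
Sale 1, sell 803: 803/992 × $20,213.75 → $16,362.54
After Purchase 4: 504 on hand, pool $8,607.71 (≈ $17.0788 each)
After Purchase 5: 626 on hand, pool $10,212.01 (≈ $16.3131 each)
Sale 2, sell 489: 489/626 × $10,212.01 → $7,977.11
After Purchase 6: 503 on hand, pool $7,871.30 (≈ $15.6487 each)
Sale 3, sell 266: 266/503 × $7,871.30 → $4,162.55
After Purchase 7: 325 on hand, pool $5,195.95 (≈ $15.9875 each)
Sale 4, sell 272: 272/325 × $5,195.95 → $4,348.61
Total COGS = $16,362.54 + $7,977.11 + $4,162.55 + $4,348.61 = $32,850.81
Ending inventory (cost pool remaining) = $847.34
Check: goods available $33,698.15 = COGS $32,850.81 + ending $847.34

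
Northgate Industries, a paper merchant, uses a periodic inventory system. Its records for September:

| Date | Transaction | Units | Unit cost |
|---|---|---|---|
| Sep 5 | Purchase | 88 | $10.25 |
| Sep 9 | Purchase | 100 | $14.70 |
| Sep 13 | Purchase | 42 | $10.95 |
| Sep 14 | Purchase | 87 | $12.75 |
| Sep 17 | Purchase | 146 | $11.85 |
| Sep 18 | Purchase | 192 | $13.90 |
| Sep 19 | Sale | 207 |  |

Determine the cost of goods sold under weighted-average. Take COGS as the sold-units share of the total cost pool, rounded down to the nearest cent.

Sep 19, sell 207: 207/655 × $8,340.05 → $2,635.71
Ending inventory (cost pool remaining) = $5,704.34

COGS = $2,635.71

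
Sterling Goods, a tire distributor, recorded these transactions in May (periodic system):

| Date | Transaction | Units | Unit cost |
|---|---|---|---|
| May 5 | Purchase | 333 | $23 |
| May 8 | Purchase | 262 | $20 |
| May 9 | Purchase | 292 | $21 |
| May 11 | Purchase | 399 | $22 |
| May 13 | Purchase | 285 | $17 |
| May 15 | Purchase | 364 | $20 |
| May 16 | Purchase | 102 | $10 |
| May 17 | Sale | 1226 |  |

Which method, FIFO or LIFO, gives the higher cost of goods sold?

FIFO COGS: 333 @ $23 + 262 @ $20 + 292 @ $21 + 339 @ $22 = $26,489
LIFO COGS: 102 @ $10 + 364 @ $20 + 285 @ $17 + 399 @ $22 + 76 @ $21 = $23,519

FIFO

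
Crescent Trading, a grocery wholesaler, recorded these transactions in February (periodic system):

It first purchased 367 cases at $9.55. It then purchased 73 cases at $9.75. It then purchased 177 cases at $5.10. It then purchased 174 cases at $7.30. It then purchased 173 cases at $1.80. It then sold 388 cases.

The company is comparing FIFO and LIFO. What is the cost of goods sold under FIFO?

COGS = $3,709.60

FIFO COGS: 367 @ $9.55 + 21 @ $9.75 = $3,709.60
LIFO COGS: 173 @ $1.80 + 174 @ $7.30 + 41 @ $5.10 = $1,790.70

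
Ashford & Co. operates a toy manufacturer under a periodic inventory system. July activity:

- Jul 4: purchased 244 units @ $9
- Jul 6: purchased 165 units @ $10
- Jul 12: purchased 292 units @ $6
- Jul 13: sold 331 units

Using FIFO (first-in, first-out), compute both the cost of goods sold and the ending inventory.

Jul 13, 331 sold [FIFO — oldest first]: 244 @ $9 + 87 @ $10 = $3,066
Ending inventory: 78 @ $10 + 292 @ $6 = $2,532
Check: goods available $5,598 = COGS $3,066 + ending $2,532

COGS = $3,066; ending inventory = $2,532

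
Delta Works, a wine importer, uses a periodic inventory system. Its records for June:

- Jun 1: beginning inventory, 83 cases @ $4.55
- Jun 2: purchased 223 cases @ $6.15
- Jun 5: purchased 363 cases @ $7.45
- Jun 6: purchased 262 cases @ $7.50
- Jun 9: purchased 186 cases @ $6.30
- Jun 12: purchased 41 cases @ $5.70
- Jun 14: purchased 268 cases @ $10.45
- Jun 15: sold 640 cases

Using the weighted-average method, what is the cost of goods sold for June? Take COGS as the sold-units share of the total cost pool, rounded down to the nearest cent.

COGS = $4,768.38

Jun 15, sell 640: 640/1426 × $10,624.55 → $4,768.38
Ending inventory (cost pool remaining) = $5,856.17
Check: goods available $10,624.55 = COGS $4,768.38 + ending $5,856.17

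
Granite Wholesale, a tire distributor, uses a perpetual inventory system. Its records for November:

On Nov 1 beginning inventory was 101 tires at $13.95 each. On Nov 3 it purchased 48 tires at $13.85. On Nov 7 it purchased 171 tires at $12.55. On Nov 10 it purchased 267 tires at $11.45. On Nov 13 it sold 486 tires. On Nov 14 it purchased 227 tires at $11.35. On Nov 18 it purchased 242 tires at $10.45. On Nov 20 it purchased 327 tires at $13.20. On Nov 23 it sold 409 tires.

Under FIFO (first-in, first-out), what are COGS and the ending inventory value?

COGS = $10,699.85; ending inventory = $5,998.85

Nov 13, 486 sold [FIFO — oldest first]: 101 @ $13.95 + 48 @ $13.85 + 171 @ $12.55 + 166 @ $11.45 = $6,120.50
Nov 23, 409 sold [FIFO — oldest first]: 101 @ $11.45 + 227 @ $11.35 + 81 @ $10.45 = $4,579.35
Total COGS = $6,120.50 + $4,579.35 = $10,699.85
Ending inventory: 161 @ $10.45 + 327 @ $13.20 = $5,998.85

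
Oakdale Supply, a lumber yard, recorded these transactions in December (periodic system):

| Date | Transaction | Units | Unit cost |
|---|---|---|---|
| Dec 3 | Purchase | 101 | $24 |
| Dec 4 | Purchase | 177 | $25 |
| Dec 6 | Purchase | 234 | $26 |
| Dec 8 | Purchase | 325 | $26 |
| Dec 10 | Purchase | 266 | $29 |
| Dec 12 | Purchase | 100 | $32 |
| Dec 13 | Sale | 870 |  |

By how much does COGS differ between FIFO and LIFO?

FIFO COGS: 101 @ $24 + 177 @ $25 + 234 @ $26 + 325 @ $26 + 33 @ $29 = $22,340
LIFO COGS: 100 @ $32 + 266 @ $29 + 325 @ $26 + 179 @ $26 = $24,018
Difference = |$22,340 − $24,018| = $1,678

$1,678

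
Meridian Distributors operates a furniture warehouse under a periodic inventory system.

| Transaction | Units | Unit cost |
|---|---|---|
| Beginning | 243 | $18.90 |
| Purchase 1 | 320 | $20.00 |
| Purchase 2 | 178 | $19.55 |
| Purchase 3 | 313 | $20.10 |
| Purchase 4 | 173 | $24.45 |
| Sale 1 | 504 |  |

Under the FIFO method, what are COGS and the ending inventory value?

COGS = $9,812.70; ending inventory = $15,181.05

Sale 1 (504) [FIFO — oldest first]: 243 @ $18.90 + 261 @ $20.00 = $9,812.70
Ending inventory: 59 @ $20.00 + 178 @ $19.55 + 313 @ $20.10 + 173 @ $24.45 = $15,181.05
Check: goods available $24,993.75 = COGS $9,812.70 + ending $15,181.05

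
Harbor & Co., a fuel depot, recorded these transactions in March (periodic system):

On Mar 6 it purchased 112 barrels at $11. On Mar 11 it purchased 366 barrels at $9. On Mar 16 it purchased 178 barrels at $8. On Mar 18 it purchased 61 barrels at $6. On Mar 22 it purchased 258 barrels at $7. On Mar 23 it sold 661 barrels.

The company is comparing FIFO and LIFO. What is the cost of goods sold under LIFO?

FIFO COGS: 112 @ $11 + 366 @ $9 + 178 @ $8 + 5 @ $6 = $5,980
LIFO COGS: 258 @ $7 + 61 @ $6 + 178 @ $8 + 164 @ $9 = $5,072

COGS = $5,072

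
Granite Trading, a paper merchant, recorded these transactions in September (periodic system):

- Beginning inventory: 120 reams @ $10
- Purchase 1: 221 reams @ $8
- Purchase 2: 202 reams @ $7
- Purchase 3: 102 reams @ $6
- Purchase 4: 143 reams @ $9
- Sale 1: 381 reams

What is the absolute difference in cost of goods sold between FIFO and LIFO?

FIFO COGS: 120 @ $10 + 221 @ $8 + 40 @ $7 = $3,248
LIFO COGS: 143 @ $9 + 102 @ $6 + 136 @ $7 = $2,851
Difference = |$3,248 − $2,851| = $397

$397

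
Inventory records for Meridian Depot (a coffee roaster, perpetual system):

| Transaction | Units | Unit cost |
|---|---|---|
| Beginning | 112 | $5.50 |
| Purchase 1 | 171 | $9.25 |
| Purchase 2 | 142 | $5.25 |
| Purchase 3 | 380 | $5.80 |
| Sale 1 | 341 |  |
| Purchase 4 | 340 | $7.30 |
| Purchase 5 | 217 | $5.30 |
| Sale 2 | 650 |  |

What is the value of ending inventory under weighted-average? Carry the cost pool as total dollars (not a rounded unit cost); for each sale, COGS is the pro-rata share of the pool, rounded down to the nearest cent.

Ending inventory = $2,397.87

After Beginning: 112 on hand, pool $616.00 (≈ $5.5000 each)
After Purchase 1: 283 on hand, pool $2,197.75 (≈ $7.7659 each)
After Purchase 2: 425 on hand, pool $2,943.25 (≈ $6.9253 each)
After Purchase 3: 805 on hand, pool $5,147.25 (≈ $6.3941 each)
Sale 1, sell 341: 341/805 × $5,147.25 → $2,180.38
After Purchase 4: 804 on hand, pool $5,448.87 (≈ $6.7772 each)
After Purchase 5: 1021 on hand, pool $6,598.97 (≈ $6.4632 each)
Sale 2, sell 650: 650/1021 × $6,598.97 → $4,201.10
Total COGS = $2,180.38 + $4,201.10 = $6,381.48
Ending inventory (cost pool remaining) = $2,397.87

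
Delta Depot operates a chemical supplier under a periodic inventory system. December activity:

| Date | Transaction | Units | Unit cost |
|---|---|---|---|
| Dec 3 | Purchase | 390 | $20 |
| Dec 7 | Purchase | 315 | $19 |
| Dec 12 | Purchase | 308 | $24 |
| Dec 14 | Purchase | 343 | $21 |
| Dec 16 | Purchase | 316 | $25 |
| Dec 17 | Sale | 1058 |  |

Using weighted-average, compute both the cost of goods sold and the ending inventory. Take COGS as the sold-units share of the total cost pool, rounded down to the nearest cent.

COGS = $22,957.08; ending inventory = $13,322.92

Dec 17, sell 1058: 1058/1672 × $36,280.00 → $22,957.08
Ending inventory (cost pool remaining) = $13,322.92
Check: goods available $36,280.00 = COGS $22,957.08 + ending $13,322.92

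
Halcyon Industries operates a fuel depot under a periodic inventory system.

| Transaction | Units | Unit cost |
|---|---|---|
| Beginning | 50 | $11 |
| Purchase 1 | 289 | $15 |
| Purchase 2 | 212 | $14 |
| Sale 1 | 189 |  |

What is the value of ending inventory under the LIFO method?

Ending inventory = $5,207

Sale 1 (189) [LIFO — newest first]: 189 @ $14 = $2,646
Ending inventory: 50 @ $11 + 289 @ $15 + 23 @ $14 = $5,207
Check: goods available $7,853 = COGS $2,646 + ending $5,207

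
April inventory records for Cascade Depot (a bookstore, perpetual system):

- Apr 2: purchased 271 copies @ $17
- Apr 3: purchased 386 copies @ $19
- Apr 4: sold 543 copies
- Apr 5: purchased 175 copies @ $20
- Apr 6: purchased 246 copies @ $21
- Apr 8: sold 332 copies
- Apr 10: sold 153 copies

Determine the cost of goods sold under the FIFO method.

COGS = $19,557

Apr 4, 543 sold [FIFO — oldest first]: 271 @ $17 + 272 @ $19 = $9,775
Apr 8, 332 sold [FIFO — oldest first]: 114 @ $19 + 175 @ $20 + 43 @ $21 = $6,569
Apr 10, 153 sold [FIFO — oldest first]: 153 @ $21 = $3,213
Total COGS = $9,775 + $6,569 + $3,213 = $19,557
Ending inventory: 50 @ $21 = $1,050
Check: goods available $20,607 = COGS $19,557 + ending $1,050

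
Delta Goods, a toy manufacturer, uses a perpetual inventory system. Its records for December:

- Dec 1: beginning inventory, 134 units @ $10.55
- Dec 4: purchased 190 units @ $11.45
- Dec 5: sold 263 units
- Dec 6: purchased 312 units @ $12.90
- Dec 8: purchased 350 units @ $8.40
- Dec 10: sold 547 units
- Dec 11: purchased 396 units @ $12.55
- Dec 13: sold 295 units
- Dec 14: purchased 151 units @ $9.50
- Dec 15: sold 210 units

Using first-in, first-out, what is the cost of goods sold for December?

Dec 5, 263 sold [FIFO — oldest first]: 134 @ $10.55 + 129 @ $11.45 = $2,890.75
Dec 10, 547 sold [FIFO — oldest first]: 61 @ $11.45 + 312 @ $12.90 + 174 @ $8.40 = $6,184.85
Dec 13, 295 sold [FIFO — oldest first]: 176 @ $8.40 + 119 @ $12.55 = $2,971.85
Dec 15, 210 sold [FIFO — oldest first]: 210 @ $12.55 = $2,635.50
Total COGS = $2,890.75 + $6,184.85 + $2,971.85 + $2,635.50 = $14,682.95
Ending inventory: 67 @ $12.55 + 151 @ $9.50 = $2,275.35
Check: goods available $16,958.30 = COGS $14,682.95 + ending $2,275.35

COGS = $14,682.95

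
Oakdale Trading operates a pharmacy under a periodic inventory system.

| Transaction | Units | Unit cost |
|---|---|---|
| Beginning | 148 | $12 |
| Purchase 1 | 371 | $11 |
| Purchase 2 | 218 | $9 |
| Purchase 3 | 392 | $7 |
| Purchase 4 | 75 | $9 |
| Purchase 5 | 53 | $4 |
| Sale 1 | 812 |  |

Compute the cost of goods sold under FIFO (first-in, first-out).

Sale 1 (812) [FIFO — oldest first]: 148 @ $12 + 371 @ $11 + 218 @ $9 + 75 @ $7 = $8,344
Ending inventory: 317 @ $7 + 75 @ $9 + 53 @ $4 = $3,106
Check: goods available $11,450 = COGS $8,344 + ending $3,106

COGS = $8,344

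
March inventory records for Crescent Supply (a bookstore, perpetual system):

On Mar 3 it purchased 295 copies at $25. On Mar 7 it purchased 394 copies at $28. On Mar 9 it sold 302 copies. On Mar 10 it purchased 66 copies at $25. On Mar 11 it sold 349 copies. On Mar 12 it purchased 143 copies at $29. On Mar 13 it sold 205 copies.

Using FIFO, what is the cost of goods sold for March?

COGS = $22,986

Mar 9, 302 sold [FIFO — oldest first]: 295 @ $25 + 7 @ $28 = $7,571
Mar 11, 349 sold [FIFO — oldest first]: 349 @ $28 = $9,772
Mar 13, 205 sold [FIFO — oldest first]: 38 @ $28 + 66 @ $25 + 101 @ $29 = $5,643
Total COGS = $7,571 + $9,772 + $5,643 = $22,986
Ending inventory: 42 @ $29 = $1,218
Check: goods available $24,204 = COGS $22,986 + ending $1,218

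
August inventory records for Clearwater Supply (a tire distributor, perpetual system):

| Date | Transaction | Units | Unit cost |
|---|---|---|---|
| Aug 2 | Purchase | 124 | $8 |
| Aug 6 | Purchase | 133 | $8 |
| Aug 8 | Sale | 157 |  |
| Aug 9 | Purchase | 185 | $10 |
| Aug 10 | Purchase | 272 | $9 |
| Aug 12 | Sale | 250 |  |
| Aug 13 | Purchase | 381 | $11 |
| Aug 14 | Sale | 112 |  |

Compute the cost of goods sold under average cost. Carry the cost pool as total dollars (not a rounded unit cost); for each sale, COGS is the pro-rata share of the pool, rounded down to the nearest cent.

After Aug 2: 124 on hand, pool $992.00 (≈ $8.0000 each)
After Aug 6: 257 on hand, pool $2,056.00 (≈ $8.0000 each)
Aug 8, sell 157: 157/257 × $2,056.00 → $1,256.00
After Aug 9: 285 on hand, pool $2,650.00 (≈ $9.2982 each)
After Aug 10: 557 on hand, pool $5,098.00 (≈ $9.1526 each)
Aug 12, sell 250: 250/557 × $5,098.00 → $2,288.15
After Aug 13: 688 on hand, pool $7,000.85 (≈ $10.1757 each)
Aug 14, sell 112: 112/688 × $7,000.85 → $1,139.67
Total COGS = $1,256.00 + $2,288.15 + $1,139.67 = $4,683.82
Ending inventory (cost pool remaining) = $5,861.18

COGS = $4,683.82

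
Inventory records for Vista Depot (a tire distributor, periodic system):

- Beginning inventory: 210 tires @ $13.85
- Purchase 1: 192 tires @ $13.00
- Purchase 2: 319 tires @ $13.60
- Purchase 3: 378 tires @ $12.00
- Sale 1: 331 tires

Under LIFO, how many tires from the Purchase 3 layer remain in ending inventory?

47

Sale 1 (331) [LIFO — newest first]: 331 @ $12.00 = $3,972.00
Ending inventory: 210 @ $13.85 + 192 @ $13.00 + 319 @ $13.60 + 47 @ $12.00 = $10,306.90
Check: goods available $14,278.90 = COGS $3,972.00 + ending $10,306.90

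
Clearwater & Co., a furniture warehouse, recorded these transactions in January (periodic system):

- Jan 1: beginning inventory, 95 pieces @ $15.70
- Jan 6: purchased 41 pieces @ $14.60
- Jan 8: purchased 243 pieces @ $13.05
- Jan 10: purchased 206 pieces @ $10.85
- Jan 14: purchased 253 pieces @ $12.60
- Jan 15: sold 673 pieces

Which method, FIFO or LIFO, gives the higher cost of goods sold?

FIFO

FIFO COGS: 95 @ $15.70 + 41 @ $14.60 + 243 @ $13.05 + 206 @ $10.85 + 88 @ $12.60 = $8,605.15
LIFO COGS: 253 @ $12.60 + 206 @ $10.85 + 214 @ $13.05 = $8,215.60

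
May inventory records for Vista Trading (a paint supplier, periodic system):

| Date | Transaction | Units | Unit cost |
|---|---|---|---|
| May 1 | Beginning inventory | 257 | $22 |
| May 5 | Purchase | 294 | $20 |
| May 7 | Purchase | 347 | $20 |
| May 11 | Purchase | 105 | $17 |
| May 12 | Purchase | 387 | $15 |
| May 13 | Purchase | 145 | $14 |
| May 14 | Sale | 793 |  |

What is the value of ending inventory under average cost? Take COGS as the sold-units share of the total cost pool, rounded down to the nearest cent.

Ending inventory = $13,580.30

May 14, sell 793: 793/1535 × $28,094.00 → $14,513.70
Ending inventory (cost pool remaining) = $13,580.30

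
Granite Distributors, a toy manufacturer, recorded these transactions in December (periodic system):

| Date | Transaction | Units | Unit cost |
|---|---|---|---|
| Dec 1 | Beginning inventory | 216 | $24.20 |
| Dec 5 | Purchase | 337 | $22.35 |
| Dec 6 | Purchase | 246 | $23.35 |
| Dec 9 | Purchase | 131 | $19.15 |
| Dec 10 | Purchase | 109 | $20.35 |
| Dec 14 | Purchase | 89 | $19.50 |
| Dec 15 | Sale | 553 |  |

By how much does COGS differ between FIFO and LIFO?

$1,066.45

FIFO COGS: 216 @ $24.20 + 337 @ $22.35 = $12,759.15
LIFO COGS: 89 @ $19.50 + 109 @ $20.35 + 131 @ $19.15 + 224 @ $23.35 = $11,692.70
Difference = |$12,759.15 − $11,692.70| = $1,066.45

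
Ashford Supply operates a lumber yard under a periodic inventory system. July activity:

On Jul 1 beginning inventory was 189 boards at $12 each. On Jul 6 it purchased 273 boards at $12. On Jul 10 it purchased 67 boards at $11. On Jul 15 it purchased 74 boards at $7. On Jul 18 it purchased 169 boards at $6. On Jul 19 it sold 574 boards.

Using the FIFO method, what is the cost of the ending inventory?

Ending inventory = $1,217

Jul 19, 574 sold [FIFO — oldest first]: 189 @ $12 + 273 @ $12 + 67 @ $11 + 45 @ $7 = $6,596
Ending inventory: 29 @ $7 + 169 @ $6 = $1,217
Check: goods available $7,813 = COGS $6,596 + ending $1,217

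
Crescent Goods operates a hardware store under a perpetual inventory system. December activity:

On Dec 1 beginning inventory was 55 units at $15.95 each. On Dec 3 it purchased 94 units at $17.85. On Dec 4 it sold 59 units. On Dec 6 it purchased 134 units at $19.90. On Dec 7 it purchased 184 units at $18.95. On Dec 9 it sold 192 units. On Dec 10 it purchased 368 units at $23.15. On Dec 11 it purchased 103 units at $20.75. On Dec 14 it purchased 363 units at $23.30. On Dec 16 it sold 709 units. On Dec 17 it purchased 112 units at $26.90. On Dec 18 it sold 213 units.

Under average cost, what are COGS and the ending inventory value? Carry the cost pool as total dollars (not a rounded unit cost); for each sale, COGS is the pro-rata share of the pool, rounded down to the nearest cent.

COGS = $25,249.60; ending inventory = $5,586.10

After Dec 1: 55 on hand, pool $877.25 (≈ $15.9500 each)
After Dec 3: 149 on hand, pool $2,555.15 (≈ $17.1487 each)
Dec 4, sell 59: 59/149 × $2,555.15 → $1,011.77
After Dec 6: 224 on hand, pool $4,209.98 (≈ $18.7946 each)
After Dec 7: 408 on hand, pool $7,696.78 (≈ $18.8647 each)
Dec 9, sell 192: 192/408 × $7,696.78 → $3,622.01
After Dec 10: 584 on hand, pool $12,593.97 (≈ $21.5650 each)
After Dec 11: 687 on hand, pool $14,731.22 (≈ $21.4428 each)
After Dec 14: 1050 on hand, pool $23,189.12 (≈ $22.0849 each)
Dec 16, sell 709: 709/1050 × $23,189.12 → $15,658.17
After Dec 17: 453 on hand, pool $10,543.75 (≈ $23.2754 each)
Dec 18, sell 213: 213/453 × $10,543.75 → $4,957.65
Total COGS = $1,011.77 + $3,622.01 + $15,658.17 + $4,957.65 = $25,249.60
Ending inventory (cost pool remaining) = $5,586.10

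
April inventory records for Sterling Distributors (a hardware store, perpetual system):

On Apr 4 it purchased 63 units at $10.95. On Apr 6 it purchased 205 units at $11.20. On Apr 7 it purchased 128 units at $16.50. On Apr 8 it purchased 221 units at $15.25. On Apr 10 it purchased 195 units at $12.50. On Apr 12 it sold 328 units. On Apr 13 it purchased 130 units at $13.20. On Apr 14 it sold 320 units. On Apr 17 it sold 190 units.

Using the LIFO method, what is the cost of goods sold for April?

Apr 12, 328 sold [LIFO — newest first]: 195 @ $12.50 + 133 @ $15.25 = $4,465.75
Apr 14, 320 sold [LIFO — newest first]: 130 @ $13.20 + 88 @ $15.25 + 102 @ $16.50 = $4,741.00
Apr 17, 190 sold [LIFO — newest first]: 26 @ $16.50 + 164 @ $11.20 = $2,265.80
Total COGS = $4,465.75 + $4,741.00 + $2,265.80 = $11,472.55
Ending inventory: 63 @ $10.95 + 41 @ $11.20 = $1,149.05
Check: goods available $12,621.60 = COGS $11,472.55 + ending $1,149.05

COGS = $11,472.55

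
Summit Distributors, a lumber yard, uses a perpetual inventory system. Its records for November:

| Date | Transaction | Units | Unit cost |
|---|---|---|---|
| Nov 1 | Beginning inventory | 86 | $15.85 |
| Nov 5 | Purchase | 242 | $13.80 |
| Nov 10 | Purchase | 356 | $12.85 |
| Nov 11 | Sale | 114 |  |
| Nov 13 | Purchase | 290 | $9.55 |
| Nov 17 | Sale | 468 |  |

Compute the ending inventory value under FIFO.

Nov 11, 114 sold [FIFO — oldest first]: 86 @ $15.85 + 28 @ $13.80 = $1,749.50
Nov 17, 468 sold [FIFO — oldest first]: 214 @ $13.80 + 254 @ $12.85 = $6,217.10
Total COGS = $1,749.50 + $6,217.10 = $7,966.60
Ending inventory: 102 @ $12.85 + 290 @ $9.55 = $4,080.20

Ending inventory = $4,080.20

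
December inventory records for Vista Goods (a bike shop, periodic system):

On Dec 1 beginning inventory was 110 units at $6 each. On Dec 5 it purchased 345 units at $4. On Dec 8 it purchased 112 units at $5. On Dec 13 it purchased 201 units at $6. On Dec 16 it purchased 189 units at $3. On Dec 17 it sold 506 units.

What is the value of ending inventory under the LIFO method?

Ending inventory = $2,024

Dec 17, 506 sold [LIFO — newest first]: 189 @ $3 + 201 @ $6 + 112 @ $5 + 4 @ $4 = $2,349
Ending inventory: 110 @ $6 + 341 @ $4 = $2,024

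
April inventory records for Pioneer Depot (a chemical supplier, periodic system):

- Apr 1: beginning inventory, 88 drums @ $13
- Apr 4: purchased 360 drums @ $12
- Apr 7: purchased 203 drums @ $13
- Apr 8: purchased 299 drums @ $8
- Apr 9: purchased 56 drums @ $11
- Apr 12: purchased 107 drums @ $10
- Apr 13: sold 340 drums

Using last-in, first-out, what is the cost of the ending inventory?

Apr 13, 340 sold [LIFO — newest first]: 107 @ $10 + 56 @ $11 + 177 @ $8 = $3,102
Ending inventory: 88 @ $13 + 360 @ $12 + 203 @ $13 + 122 @ $8 = $9,079

Ending inventory = $9,079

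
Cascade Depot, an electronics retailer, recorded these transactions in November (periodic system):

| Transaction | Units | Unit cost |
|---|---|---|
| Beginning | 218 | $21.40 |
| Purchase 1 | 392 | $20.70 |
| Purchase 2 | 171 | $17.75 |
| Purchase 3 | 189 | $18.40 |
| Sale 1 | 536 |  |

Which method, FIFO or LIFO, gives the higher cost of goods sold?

FIFO

FIFO COGS: 218 @ $21.40 + 318 @ $20.70 = $11,247.80
LIFO COGS: 189 @ $18.40 + 171 @ $17.75 + 176 @ $20.70 = $10,156.05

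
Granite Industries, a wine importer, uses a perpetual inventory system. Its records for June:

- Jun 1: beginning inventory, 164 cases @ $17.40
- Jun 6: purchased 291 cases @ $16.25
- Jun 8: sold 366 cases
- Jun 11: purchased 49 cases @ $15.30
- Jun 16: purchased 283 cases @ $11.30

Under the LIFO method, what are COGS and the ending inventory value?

COGS = $6,033.75; ending inventory = $5,496.20

Jun 8, 366 sold [LIFO — newest first]: 291 @ $16.25 + 75 @ $17.40 = $6,033.75
Ending inventory: 89 @ $17.40 + 49 @ $15.30 + 283 @ $11.30 = $5,496.20
Check: goods available $11,529.95 = COGS $6,033.75 + ending $5,496.20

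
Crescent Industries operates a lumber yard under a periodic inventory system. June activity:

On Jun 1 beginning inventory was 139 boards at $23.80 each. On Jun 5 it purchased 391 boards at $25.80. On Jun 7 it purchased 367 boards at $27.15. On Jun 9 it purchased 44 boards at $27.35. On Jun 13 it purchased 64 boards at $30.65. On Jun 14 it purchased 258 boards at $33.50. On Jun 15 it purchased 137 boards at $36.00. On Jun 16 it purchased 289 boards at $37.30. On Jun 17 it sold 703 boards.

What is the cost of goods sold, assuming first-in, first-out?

Jun 17, 703 sold [FIFO — oldest first]: 139 @ $23.80 + 391 @ $25.80 + 173 @ $27.15 = $18,092.95
Ending inventory: 194 @ $27.15 + 44 @ $27.35 + 64 @ $30.65 + 258 @ $33.50 + 137 @ $36.00 + 289 @ $37.30 = $32,786.80

COGS = $18,092.95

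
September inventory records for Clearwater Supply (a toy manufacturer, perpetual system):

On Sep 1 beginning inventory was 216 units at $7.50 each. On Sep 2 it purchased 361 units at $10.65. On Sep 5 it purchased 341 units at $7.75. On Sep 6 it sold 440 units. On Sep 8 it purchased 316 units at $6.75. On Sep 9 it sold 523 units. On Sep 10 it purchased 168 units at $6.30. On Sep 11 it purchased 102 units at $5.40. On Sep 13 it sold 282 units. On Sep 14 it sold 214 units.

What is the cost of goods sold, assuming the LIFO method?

Sep 6, 440 sold [LIFO — newest first]: 341 @ $7.75 + 99 @ $10.65 = $3,697.10
Sep 9, 523 sold [LIFO — newest first]: 316 @ $6.75 + 207 @ $10.65 = $4,337.55
Sep 13, 282 sold [LIFO — newest first]: 102 @ $5.40 + 168 @ $6.30 + 12 @ $10.65 = $1,737.00
Sep 14, 214 sold [LIFO — newest first]: 43 @ $10.65 + 171 @ $7.50 = $1,740.45
Total COGS = $3,697.10 + $4,337.55 + $1,737.00 + $1,740.45 = $11,512.10
Ending inventory: 45 @ $7.50 = $337.50
Check: goods available $11,849.60 = COGS $11,512.10 + ending $337.50

COGS = $11,512.10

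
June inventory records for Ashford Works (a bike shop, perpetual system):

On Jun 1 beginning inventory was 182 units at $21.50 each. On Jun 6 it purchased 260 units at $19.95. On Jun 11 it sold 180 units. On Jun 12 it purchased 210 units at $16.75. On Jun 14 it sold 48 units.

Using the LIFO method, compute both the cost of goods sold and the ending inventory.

Jun 11, 180 sold [LIFO — newest first]: 180 @ $19.95 = $3,591.00
Jun 14, 48 sold [LIFO — newest first]: 48 @ $16.75 = $804.00
Total COGS = $3,591.00 + $804.00 = $4,395.00
Ending inventory: 182 @ $21.50 + 80 @ $19.95 + 162 @ $16.75 = $8,222.50
Check: goods available $12,617.50 = COGS $4,395.00 + ending $8,222.50

COGS = $4,395.00; ending inventory = $8,222.50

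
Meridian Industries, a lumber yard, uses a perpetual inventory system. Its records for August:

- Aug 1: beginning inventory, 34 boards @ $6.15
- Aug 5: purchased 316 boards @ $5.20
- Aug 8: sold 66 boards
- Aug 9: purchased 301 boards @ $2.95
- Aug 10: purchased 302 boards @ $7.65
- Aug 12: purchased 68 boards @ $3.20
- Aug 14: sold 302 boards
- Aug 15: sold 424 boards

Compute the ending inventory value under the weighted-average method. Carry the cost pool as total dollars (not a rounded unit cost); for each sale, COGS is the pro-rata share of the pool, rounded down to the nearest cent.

Ending inventory = $1,179.50

After Aug 1: 34 on hand, pool $209.10 (≈ $6.1500 each)
After Aug 5: 350 on hand, pool $1,852.30 (≈ $5.2923 each)
Aug 8, sell 66: 66/350 × $1,852.30 → $349.29
After Aug 9: 585 on hand, pool $2,390.96 (≈ $4.0871 each)
After Aug 10: 887 on hand, pool $4,701.26 (≈ $5.3002 each)
After Aug 12: 955 on hand, pool $4,918.86 (≈ $5.1506 each)
Aug 14, sell 302: 302/955 × $4,918.86 → $1,555.49
Aug 15, sell 424: 424/653 × $3,363.37 → $2,183.87
Total COGS = $349.29 + $1,555.49 + $2,183.87 = $4,088.65
Ending inventory (cost pool remaining) = $1,179.50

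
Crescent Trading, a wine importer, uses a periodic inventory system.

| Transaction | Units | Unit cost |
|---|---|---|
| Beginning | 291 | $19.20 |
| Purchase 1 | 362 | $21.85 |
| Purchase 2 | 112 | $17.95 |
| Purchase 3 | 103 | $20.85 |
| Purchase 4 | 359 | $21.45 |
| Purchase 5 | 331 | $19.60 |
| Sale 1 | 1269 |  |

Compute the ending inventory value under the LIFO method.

Sale 1 (1269) [LIFO — newest first]: 331 @ $19.60 + 359 @ $21.45 + 103 @ $20.85 + 112 @ $17.95 + 362 @ $21.85 + 2 @ $19.20 = $26,294.20
Ending inventory: 289 @ $19.20 = $5,548.80
Check: goods available $31,843.00 = COGS $26,294.20 + ending $5,548.80

Ending inventory = $5,548.80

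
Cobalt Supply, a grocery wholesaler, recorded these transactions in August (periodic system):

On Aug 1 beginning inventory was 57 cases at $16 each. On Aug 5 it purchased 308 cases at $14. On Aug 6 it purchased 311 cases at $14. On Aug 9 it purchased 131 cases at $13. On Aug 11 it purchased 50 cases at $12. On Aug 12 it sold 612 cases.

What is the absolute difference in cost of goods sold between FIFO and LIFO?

$345

FIFO COGS: 57 @ $16 + 308 @ $14 + 247 @ $14 = $8,682
LIFO COGS: 50 @ $12 + 131 @ $13 + 311 @ $14 + 120 @ $14 = $8,337
Difference = |$8,682 − $8,337| = $345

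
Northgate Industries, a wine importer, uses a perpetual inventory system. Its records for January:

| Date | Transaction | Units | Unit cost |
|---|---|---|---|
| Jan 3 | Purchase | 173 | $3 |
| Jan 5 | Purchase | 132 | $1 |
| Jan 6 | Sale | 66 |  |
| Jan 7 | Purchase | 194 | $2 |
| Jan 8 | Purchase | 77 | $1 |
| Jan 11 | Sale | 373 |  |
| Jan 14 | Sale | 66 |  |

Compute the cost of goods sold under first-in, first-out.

COGS = $1,045

Jan 6, 66 sold [FIFO — oldest first]: 66 @ $3 = $198
Jan 11, 373 sold [FIFO — oldest first]: 107 @ $3 + 132 @ $1 + 134 @ $2 = $721
Jan 14, 66 sold [FIFO — oldest first]: 60 @ $2 + 6 @ $1 = $126
Total COGS = $198 + $721 + $126 = $1,045
Ending inventory: 71 @ $1 = $71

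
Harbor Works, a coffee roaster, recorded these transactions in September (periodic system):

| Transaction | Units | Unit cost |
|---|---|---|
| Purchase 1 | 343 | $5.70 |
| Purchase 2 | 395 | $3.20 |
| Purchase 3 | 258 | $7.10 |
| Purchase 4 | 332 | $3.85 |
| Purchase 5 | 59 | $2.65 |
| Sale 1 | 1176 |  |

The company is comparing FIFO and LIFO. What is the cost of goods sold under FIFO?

FIFO COGS: 343 @ $5.70 + 395 @ $3.20 + 258 @ $7.10 + 180 @ $3.85 = $5,743.90
LIFO COGS: 59 @ $2.65 + 332 @ $3.85 + 258 @ $7.10 + 395 @ $3.20 + 132 @ $5.70 = $5,282.75

COGS = $5,743.90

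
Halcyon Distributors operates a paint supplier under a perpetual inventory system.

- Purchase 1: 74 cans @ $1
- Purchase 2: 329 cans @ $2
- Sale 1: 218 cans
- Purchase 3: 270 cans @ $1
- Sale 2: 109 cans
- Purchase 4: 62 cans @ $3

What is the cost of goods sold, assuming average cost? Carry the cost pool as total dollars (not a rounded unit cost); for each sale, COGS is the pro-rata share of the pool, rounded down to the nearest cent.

COGS = $541.15

After Purchase 1: 74 on hand, pool $74.00 (≈ $1.0000 each)
After Purchase 2: 403 on hand, pool $732.00 (≈ $1.8164 each)
Sale 1, sell 218: 218/403 × $732.00 → $395.97
After Purchase 3: 455 on hand, pool $606.03 (≈ $1.3319 each)
Sale 2, sell 109: 109/455 × $606.03 → $145.18
After Purchase 4: 408 on hand, pool $646.85 (≈ $1.5854 each)
Total COGS = $395.97 + $145.18 = $541.15
Ending inventory (cost pool remaining) = $646.85
Check: goods available $1,188.00 = COGS $541.15 + ending $646.85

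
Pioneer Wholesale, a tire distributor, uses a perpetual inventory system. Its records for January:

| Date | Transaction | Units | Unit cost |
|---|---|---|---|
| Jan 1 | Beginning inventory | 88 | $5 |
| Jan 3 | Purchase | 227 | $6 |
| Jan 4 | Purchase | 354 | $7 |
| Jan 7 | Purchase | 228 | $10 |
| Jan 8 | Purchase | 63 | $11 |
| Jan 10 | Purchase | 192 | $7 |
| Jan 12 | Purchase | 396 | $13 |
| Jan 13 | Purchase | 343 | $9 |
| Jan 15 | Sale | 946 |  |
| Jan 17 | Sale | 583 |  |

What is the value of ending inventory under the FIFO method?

Ending inventory = $3,334

Jan 15, 946 sold [FIFO — oldest first]: 88 @ $5 + 227 @ $6 + 354 @ $7 + 228 @ $10 + 49 @ $11 = $7,099
Jan 17, 583 sold [FIFO — oldest first]: 14 @ $11 + 192 @ $7 + 377 @ $13 = $6,399
Total COGS = $7,099 + $6,399 = $13,498
Ending inventory: 19 @ $13 + 343 @ $9 = $3,334
Check: goods available $16,832 = COGS $13,498 + ending $3,334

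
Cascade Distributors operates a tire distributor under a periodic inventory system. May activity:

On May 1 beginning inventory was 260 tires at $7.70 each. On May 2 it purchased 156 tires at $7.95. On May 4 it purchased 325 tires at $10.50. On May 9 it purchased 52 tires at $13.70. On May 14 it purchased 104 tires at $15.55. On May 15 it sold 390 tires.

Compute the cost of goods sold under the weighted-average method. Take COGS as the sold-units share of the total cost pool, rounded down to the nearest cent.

May 15, sell 390: 390/897 × $8,984.30 → $3,906.21
Ending inventory (cost pool remaining) = $5,078.09

COGS = $3,906.21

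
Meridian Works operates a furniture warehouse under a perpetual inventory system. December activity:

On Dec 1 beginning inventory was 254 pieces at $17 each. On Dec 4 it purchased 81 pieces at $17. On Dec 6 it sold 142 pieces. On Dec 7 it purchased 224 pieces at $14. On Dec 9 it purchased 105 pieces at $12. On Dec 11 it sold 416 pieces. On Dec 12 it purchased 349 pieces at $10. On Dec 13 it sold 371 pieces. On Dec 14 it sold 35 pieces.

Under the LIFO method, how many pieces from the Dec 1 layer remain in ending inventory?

Dec 6, 142 sold [LIFO — newest first]: 81 @ $17 + 61 @ $17 = $2,414
Dec 11, 416 sold [LIFO — newest first]: 105 @ $12 + 224 @ $14 + 87 @ $17 = $5,875
Dec 13, 371 sold [LIFO — newest first]: 349 @ $10 + 22 @ $17 = $3,864
Dec 14, 35 sold [LIFO — newest first]: 35 @ $17 = $595
Total COGS = $2,414 + $5,875 + $3,864 + $595 = $12,748
Ending inventory: 49 @ $17 = $833

49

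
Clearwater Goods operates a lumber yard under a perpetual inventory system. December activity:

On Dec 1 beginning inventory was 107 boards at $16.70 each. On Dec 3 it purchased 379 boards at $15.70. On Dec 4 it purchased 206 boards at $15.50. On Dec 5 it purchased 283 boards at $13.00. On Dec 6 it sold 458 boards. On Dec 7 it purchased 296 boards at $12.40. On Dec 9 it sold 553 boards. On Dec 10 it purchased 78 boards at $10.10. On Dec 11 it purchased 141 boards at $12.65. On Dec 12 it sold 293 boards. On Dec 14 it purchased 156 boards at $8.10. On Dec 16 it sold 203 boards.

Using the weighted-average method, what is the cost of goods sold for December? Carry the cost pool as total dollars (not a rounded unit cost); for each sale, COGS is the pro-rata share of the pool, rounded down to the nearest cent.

After Dec 1: 107 on hand, pool $1,786.90 (≈ $16.7000 each)
After Dec 3: 486 on hand, pool $7,737.20 (≈ $15.9202 each)
After Dec 4: 692 on hand, pool $10,930.20 (≈ $15.7951 each)
After Dec 5: 975 on hand, pool $14,609.20 (≈ $14.9838 each)
Dec 6, sell 458: 458/975 × $14,609.20 → $6,862.57
After Dec 7: 813 on hand, pool $11,417.03 (≈ $14.0431 each)
Dec 9, sell 553: 553/813 × $11,417.03 → $7,765.82
After Dec 10: 338 on hand, pool $4,439.01 (≈ $13.1332 each)
After Dec 11: 479 on hand, pool $6,222.66 (≈ $12.9909 each)
Dec 12, sell 293: 293/479 × $6,222.66 → $3,806.34
After Dec 14: 342 on hand, pool $3,679.92 (≈ $10.7600 each)
Dec 16, sell 203: 203/342 × $3,679.92 → $2,184.28
Total COGS = $6,862.57 + $7,765.82 + $3,806.34 + $2,184.28 = $20,619.01
Ending inventory (cost pool remaining) = $1,495.64

COGS = $20,619.01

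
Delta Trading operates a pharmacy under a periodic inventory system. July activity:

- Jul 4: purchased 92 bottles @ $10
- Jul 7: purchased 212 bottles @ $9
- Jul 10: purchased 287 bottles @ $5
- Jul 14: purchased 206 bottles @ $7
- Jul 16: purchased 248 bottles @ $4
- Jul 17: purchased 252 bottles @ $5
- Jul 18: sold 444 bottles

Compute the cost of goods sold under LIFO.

Jul 18, 444 sold [LIFO — newest first]: 252 @ $5 + 192 @ $4 = $2,028
Ending inventory: 92 @ $10 + 212 @ $9 + 287 @ $5 + 206 @ $7 + 56 @ $4 = $5,929

COGS = $2,028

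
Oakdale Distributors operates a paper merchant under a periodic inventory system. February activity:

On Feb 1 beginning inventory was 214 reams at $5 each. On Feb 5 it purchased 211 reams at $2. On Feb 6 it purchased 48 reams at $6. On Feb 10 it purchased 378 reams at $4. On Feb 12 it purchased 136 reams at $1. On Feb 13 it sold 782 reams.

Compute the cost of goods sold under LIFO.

COGS = $2,403

Feb 13, 782 sold [LIFO — newest first]: 136 @ $1 + 378 @ $4 + 48 @ $6 + 211 @ $2 + 9 @ $5 = $2,403
Ending inventory: 205 @ $5 = $1,025
Check: goods available $3,428 = COGS $2,403 + ending $1,025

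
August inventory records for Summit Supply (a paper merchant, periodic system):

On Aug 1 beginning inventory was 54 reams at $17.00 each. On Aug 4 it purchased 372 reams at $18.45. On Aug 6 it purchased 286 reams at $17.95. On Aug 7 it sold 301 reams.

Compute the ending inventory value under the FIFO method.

Ending inventory = $7,439.95

Aug 7, 301 sold [FIFO — oldest first]: 54 @ $17.00 + 247 @ $18.45 = $5,475.15
Ending inventory: 125 @ $18.45 + 286 @ $17.95 = $7,439.95
Check: goods available $12,915.10 = COGS $5,475.15 + ending $7,439.95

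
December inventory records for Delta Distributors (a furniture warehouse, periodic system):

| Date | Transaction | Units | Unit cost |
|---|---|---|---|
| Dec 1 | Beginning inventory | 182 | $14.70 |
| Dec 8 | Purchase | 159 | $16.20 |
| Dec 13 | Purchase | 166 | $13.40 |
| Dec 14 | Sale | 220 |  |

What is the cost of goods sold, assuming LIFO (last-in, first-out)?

Dec 14, 220 sold [LIFO — newest first]: 166 @ $13.40 + 54 @ $16.20 = $3,099.20
Ending inventory: 182 @ $14.70 + 105 @ $16.20 = $4,376.40

COGS = $3,099.20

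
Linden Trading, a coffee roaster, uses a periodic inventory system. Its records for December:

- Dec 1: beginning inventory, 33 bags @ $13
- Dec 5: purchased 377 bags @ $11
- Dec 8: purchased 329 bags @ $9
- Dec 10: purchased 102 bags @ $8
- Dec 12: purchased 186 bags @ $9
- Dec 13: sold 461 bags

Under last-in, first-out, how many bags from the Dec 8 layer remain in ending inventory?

Dec 13, 461 sold [LIFO — newest first]: 186 @ $9 + 102 @ $8 + 173 @ $9 = $4,047
Ending inventory: 33 @ $13 + 377 @ $11 + 156 @ $9 = $5,980

156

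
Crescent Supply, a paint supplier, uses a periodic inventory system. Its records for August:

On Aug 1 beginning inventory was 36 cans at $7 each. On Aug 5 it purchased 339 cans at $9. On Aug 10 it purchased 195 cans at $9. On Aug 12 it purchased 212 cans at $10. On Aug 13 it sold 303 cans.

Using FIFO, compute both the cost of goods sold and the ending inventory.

COGS = $2,655; ending inventory = $4,523

Aug 13, 303 sold [FIFO — oldest first]: 36 @ $7 + 267 @ $9 = $2,655
Ending inventory: 72 @ $9 + 195 @ $9 + 212 @ $10 = $4,523
Check: goods available $7,178 = COGS $2,655 + ending $4,523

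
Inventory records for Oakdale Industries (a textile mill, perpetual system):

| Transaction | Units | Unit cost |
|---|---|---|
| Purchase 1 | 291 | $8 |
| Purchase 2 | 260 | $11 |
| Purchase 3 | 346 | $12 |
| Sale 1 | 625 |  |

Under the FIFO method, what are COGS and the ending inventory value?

Sale 1 (625) [FIFO — oldest first]: 291 @ $8 + 260 @ $11 + 74 @ $12 = $6,076
Ending inventory: 272 @ $12 = $3,264

COGS = $6,076; ending inventory = $3,264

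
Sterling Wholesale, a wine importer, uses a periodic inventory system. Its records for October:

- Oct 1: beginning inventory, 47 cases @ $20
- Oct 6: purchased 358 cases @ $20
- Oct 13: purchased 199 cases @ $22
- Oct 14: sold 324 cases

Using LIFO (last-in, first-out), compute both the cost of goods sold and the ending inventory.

Oct 14, 324 sold [LIFO — newest first]: 199 @ $22 + 125 @ $20 = $6,878
Ending inventory: 47 @ $20 + 233 @ $20 = $5,600
Check: goods available $12,478 = COGS $6,878 + ending $5,600

COGS = $6,878; ending inventory = $5,600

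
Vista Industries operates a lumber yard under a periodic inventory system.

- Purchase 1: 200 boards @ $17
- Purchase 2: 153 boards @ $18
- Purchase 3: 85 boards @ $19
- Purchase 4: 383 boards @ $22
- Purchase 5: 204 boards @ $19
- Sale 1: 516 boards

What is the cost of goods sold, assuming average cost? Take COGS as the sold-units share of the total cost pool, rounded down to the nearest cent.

COGS = $10,104.03

Sale 1, sell 516: 516/1025 × $20,071.00 → $10,104.03
Ending inventory (cost pool remaining) = $9,966.97
Check: goods available $20,071.00 = COGS $10,104.03 + ending $9,966.97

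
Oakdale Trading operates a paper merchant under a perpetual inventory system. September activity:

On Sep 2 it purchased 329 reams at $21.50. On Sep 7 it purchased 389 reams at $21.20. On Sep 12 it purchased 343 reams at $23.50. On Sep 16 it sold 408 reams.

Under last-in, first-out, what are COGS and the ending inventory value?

COGS = $9,438.50; ending inventory = $13,942.30

Sep 16, 408 sold [LIFO — newest first]: 343 @ $23.50 + 65 @ $21.20 = $9,438.50
Ending inventory: 329 @ $21.50 + 324 @ $21.20 = $13,942.30
Check: goods available $23,380.80 = COGS $9,438.50 + ending $13,942.30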